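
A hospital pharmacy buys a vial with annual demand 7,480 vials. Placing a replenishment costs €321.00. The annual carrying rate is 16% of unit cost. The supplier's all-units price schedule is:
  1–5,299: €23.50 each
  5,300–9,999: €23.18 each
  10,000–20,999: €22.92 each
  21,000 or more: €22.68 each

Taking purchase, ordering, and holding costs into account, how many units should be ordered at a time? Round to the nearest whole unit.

Q* ≈ 1,130 vials

Holding cost per unit per year at price C is H = 0.16·C.
Candidates are each tier's EOQ (if it falls in that tier) and each price-break quantity.
EOQ at €23.50 = 1130.1 (feasible in tier 1): TC = 7,480×€23.50 + (7,480/1130.1)×321 + (1130.1/2)×0.16×€23.50 = €180,029.25.
EOQ at €23.18 = 1137.9 < 5300, so use break Q=5300: TC = 7,480×€23.18 + (7,480/5300.0)×321 + (5300.0/2)×0.16×€23.18 = €183,667.75.
EOQ at €22.92 = 1144.3 < 10000, so use break Q=10000: TC = 7,480×€22.92 + (7,480/10000.0)×321 + (10000.0/2)×0.16×€22.92 = €190,017.71.
EOQ at €22.68 = 1150.4 < 21000, so use break Q=21000: TC = 7,480×€22.68 + (7,480/21000.0)×321 + (21000.0/2)×0.16×€22.68 = €207,863.14.
Lowest total cost is €180,029.25 at Q = 1130.1.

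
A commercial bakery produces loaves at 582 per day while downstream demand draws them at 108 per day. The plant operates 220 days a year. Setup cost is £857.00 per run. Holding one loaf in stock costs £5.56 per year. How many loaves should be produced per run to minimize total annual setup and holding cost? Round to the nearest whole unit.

Annual demand D = 108 × 220 = 23,760.
Production build-up factor (1 − d/p) = 1 − 108/582 = 0.8144.
Q* = √(2DS / (H(1 − d/p))) = √(2 × 23,760 × 857 / (5.56 × 0.8144)).
= √(40,724,640 / 4.5282) ≈ 2998.911.

Q* ≈ 2,999 loaves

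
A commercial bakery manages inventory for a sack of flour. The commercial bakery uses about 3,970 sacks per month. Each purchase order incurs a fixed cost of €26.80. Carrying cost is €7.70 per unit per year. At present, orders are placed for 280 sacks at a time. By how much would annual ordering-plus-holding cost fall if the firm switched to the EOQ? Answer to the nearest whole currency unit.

Annual demand D = 3,970 × 12 = 47,640.
EOQ = √(2DS/H) = √(2 × 47,640 × 26.8 / 7.7) ≈ 575.87.
Cost at Q* = (D/Q*)S + (Q*/2)H = √(2DSH) ≈ €4,434.18.
Cost at Q = 280: (47,640/280)×26.8 + (280/2)×7.7 = €4,559.83 + €1,078.00 = €5,637.83.
Excess = €5,637.83 − €4,434.18 = €1,203.65.

Extra cost ≈ €1,204 per year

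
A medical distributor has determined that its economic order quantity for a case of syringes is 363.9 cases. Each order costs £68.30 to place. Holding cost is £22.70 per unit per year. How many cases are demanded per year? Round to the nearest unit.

D ≈ 22,006 cases per year

The basic EOQ model gives Q* = √(2DS/H); rearrange for the unknown.
From Q* = √(2DS/H): D = Q*²H / (2S) = 363.9² × 22.7 / (2 × 68.3) = 22005.907.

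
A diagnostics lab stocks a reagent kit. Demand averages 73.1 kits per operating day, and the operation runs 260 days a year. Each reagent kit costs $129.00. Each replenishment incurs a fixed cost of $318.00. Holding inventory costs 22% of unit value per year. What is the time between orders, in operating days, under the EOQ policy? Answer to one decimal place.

Annual demand D = 73.1 × 260 = 19,006.
Holding cost H = 0.22 × $129.00 = $28.3800 per unit per year.
The optimal lot size = √(2DS/H) = √(2 × 19,006 × 318 / 28.38) ≈ 652.63.
Cycle time = Q*/D × 260 = 652.63 / 19,006 × 260 ≈ 8.928 days.

T ≈ 8.9 days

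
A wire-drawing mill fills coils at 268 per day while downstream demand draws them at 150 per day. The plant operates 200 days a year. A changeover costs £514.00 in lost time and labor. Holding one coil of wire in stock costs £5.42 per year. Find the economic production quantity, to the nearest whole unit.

Annual demand D = 150 × 200 = 30,000.
Production build-up factor (1 − d/p) = 1 − 150/268 = 0.4403.
Q* = √(2DS / (H(1 − d/p))) = √(2 × 30,000 × 514 / (5.42 × 0.4403)).
= √(30,840,000 / 2.3864) ≈ 3594.876.

Q* ≈ 3,595 coils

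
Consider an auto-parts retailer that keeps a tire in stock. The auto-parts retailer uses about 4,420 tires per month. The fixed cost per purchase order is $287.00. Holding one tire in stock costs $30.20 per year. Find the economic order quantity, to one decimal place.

Annual demand D = 4,420 × 12 = 53,040.
EOQ = √(2DS / H) = √(2 × 53,040 × 287 / 30.2).
= √(30,444,960 / 30.2) = √1,008,111.2583 ≈ 1004.047.

Q* ≈ 1,004.0 tires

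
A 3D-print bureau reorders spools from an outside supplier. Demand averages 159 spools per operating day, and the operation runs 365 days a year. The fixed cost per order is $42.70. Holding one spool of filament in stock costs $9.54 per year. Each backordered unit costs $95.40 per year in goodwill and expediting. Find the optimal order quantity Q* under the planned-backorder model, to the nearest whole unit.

Q* ≈ 756 spools

Annual demand D = 159 × 365 = 58,035.
With planned backorders, Q* = √(2DS/H) · √((H+B)/B).
√(2DS/H) = √(2 × 58,035 × 42.7 / 9.54) = 720.775.
√((H+B)/B) = √((9.54+95.4)/95.4) = 1.0488.
Q* ≈ 755.955.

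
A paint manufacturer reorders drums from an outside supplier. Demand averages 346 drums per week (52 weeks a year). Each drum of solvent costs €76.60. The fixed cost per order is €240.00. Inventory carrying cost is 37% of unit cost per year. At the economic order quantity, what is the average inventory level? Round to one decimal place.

Annual demand D = 346 × 52 = 17,992.
Holding cost H = 0.37 × €76.60 = €28.3420 per unit per year.
The optimal lot size = √(2DS/H) = √(2 × 17,992 × 240 / 28.342) ≈ 552.01.
Average inventory = Q*/2 ≈ 552.01 / 2 = 276.004.

Average inventory ≈ 276.0 drums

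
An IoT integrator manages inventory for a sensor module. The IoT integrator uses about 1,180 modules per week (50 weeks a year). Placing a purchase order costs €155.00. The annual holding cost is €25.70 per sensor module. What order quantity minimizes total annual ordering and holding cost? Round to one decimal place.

Q* ≈ 843.6 modules

Annual demand D = 1,180 × 50 = 59,000.
EOQ = √(2DS / H) = √(2 × 59,000 × 155 / 25.7).
= √(18,290,000 / 25.7) = √711,673.1518 ≈ 843.607.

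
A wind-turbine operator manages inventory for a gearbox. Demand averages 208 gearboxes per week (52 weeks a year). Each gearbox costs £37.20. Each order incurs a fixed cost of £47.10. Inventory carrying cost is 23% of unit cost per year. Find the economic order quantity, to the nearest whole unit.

Q* ≈ 345 gearboxes

Annual demand D = 208 × 52 = 10,816.
Holding cost H = 0.23 × £37.20 = £8.5560 per unit per year.
EOQ = √(2DS / H) = √(2 × 10,816 × 47.1 / 8.556).
= √(1,018,867.2 / 8.556) = √119,082.1879 ≈ 345.083.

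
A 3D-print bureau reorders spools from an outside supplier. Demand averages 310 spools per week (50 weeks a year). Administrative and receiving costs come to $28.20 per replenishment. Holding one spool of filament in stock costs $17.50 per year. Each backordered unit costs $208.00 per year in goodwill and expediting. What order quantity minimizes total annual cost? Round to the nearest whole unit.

Q* ≈ 233 spools

Annual demand D = 310 × 50 = 15,500.
With planned backorders, Q* = √(2DS/H) · √((H+B)/B).
√(2DS/H) = √(2 × 15,500 × 28.2 / 17.5) = 223.505.
√((H+B)/B) = √((17.5+208)/208) = 1.0412.
Q* ≈ 232.717.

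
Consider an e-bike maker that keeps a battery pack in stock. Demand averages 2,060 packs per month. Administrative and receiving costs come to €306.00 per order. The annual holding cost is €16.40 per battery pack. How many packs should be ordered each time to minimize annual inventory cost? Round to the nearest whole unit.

Annual demand D = 2,060 × 12 = 24,720.
EOQ = √(2DS / H) = √(2 × 24,720 × 306 / 16.4).
= √(15,128,640 / 16.4) = √922,478.0488 ≈ 960.457.

Q* ≈ 960 packs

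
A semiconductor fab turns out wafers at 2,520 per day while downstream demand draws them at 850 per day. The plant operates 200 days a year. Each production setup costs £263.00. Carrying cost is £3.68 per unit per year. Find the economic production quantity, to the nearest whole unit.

Q* ≈ 6,055 wafers

Annual demand D = 850 × 200 = 170,000.
Production build-up factor (1 − d/p) = 1 − 850/2,520 = 0.6627.
Q* = √(2DS / (H(1 − d/p))) = √(2 × 170,000 × 263 / (3.68 × 0.6627)).
= √(89,420,000 / 2.4387) ≈ 6055.297.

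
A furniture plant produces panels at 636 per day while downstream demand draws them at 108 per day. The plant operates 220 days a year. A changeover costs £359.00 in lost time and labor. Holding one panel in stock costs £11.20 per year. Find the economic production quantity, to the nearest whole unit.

Annual demand D = 108 × 220 = 23,760.
Production build-up factor (1 − d/p) = 1 − 108/636 = 0.8302.
Q* = √(2DS / (H(1 − d/p))) = √(2 × 23,760 × 359 / (11.2 × 0.8302)).
= √(17,059,680 / 9.2981) ≈ 1354.528.

Q* ≈ 1,355 panels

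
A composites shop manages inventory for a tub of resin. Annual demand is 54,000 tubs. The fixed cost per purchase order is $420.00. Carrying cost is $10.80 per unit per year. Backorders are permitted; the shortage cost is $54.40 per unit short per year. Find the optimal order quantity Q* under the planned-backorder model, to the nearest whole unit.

Q* ≈ 2,244 tubs

With planned backorders, Q* = √(2DS/H) · √((H+B)/B).
√(2DS/H) = √(2 × 54,000 × 420 / 10.8) = 2049.390.
√((H+B)/B) = √((10.8+54.4)/54.4) = 1.0948.
Q* ≈ 2243.618.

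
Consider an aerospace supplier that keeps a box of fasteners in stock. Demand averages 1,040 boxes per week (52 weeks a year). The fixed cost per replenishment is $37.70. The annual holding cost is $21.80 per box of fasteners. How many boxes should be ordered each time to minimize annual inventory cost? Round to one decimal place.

Annual demand D = 1,040 × 52 = 54,080.
EOQ = √(2DS / H) = √(2 × 54,080 × 37.7 / 21.8).
= √(4,077,632 / 21.8) = √187,047.3394 ≈ 432.490.

Q* ≈ 432.5 boxes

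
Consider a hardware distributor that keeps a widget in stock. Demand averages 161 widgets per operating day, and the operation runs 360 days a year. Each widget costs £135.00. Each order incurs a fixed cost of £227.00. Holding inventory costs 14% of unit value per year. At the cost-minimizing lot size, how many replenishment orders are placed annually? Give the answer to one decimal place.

N ≈ 49.1 orders per year

Annual demand D = 161 × 360 = 57,960.
Holding cost H = 0.14 × £135.00 = £18.9000 per unit per year.
EOQ = √(2DS/H) = √(2 × 57,960 × 227 / 18.9) ≈ 1179.94.
Orders per year = D / Q* = 57,960 / 1179.94 ≈ 49.121.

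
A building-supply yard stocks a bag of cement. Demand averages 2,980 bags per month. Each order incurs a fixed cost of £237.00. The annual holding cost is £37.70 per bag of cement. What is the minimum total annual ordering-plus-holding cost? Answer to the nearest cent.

TC* ≈ £25,278.92

Annual demand D = 2,980 × 12 = 35,760.
Q* = √(2DS/H) = √(2 × 35,760 × 237 / 37.7) ≈ 670.53.
At the optimum the two cost components are equal, so total cost = 2·(Q*/2)H = Q*·H.
Minimum total = √(2DSH) = √(2 × 35,760 × 237 × 37.7) ≈ 25278.925.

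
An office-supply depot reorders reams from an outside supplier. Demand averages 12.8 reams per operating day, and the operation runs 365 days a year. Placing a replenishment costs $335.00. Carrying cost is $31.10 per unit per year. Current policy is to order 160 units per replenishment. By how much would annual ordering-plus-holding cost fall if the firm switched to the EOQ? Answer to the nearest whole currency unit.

Extra cost ≈ $2,403 per year

Annual demand D = 12.8 × 365 = 4,672.
EOQ = √(2DS/H) = √(2 × 4,672 × 335 / 31.1) ≈ 317.26.
Cost at Q* = (D/Q*)S + (Q*/2)H = √(2DSH) ≈ $9,866.63.
Cost at Q = 160: (4,672/160)×335 + (160/2)×31.1 = $9,782.00 + $2,488.00 = $12,270.00.
Excess = $12,270.00 − $9,866.63 = $2,403.37.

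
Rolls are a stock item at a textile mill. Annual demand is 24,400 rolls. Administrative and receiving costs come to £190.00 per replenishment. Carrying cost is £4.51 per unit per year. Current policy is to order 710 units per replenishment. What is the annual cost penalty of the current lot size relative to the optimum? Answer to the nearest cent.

EOQ = √(2DS/H) = √(2 × 24,400 × 190 / 4.51) ≈ 1433.83.
Cost at Q* = (D/Q*)S + (Q*/2)H = √(2DSH) ≈ £6,466.58.
Cost at Q = 710: (24,400/710)×190 + (710/2)×4.51 = £6,529.58 + £1,601.05 = £8,130.63.
Excess = £8,130.63 − £6,466.58 = £1,664.04.

Extra cost ≈ £1,664.04 per year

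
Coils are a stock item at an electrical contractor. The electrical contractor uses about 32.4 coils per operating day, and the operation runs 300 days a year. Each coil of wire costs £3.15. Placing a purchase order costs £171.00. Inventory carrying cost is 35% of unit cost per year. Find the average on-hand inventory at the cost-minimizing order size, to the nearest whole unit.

Annual demand D = 32.4 × 300 = 9,720.
Holding cost H = 0.35 × £3.15 = £1.1025 per unit per year.
The optimal lot size = √(2DS/H) = √(2 × 9,720 × 171 / 1.1025) ≈ 1736.43.
Average inventory = Q*/2 ≈ 1736.43 / 2 = 868.214.

Average inventory ≈ 868 coils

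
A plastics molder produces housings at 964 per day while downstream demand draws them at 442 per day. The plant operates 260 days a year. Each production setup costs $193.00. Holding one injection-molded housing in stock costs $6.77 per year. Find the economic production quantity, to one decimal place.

Annual demand D = 442 × 260 = 114,920.
Production build-up factor (1 − d/p) = 1 − 442/964 = 0.5415.
Q* = √(2DS / (H(1 − d/p))) = √(2 × 114,920 × 193 / (6.77 × 0.5415)).
= √(44,359,120 / 3.6659) ≈ 3478.567.

Q* ≈ 3,478.6 housings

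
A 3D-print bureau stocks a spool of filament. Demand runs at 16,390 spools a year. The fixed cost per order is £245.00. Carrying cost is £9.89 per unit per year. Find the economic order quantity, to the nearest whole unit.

EOQ = √(2DS / H) = √(2 × 16,390 × 245 / 9.89).
= √(8,031,100 / 9.89) = √812,042.4671 ≈ 901.134.

Q* ≈ 901 spools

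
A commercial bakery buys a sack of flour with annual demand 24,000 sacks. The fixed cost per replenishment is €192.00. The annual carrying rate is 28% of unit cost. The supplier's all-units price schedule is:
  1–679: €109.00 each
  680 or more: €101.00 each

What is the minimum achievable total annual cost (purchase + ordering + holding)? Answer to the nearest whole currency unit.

TC* ≈ €2,440,392

Holding cost per unit per year at price C is H = 0.28·C.
For each price level, check whether its EOQ is feasible; otherwise the best quantity at that price is the breakpoint.
EOQ at €109.00 = 549.5 (feasible in tier 1): TC = 24,000×€109.00 + (24,000/549.5)×192 + (549.5/2)×0.28×€109.00 = €2,632,771.18.
EOQ at €101.00 = 570.9 < 680, so use break Q=680: TC = 24,000×€101.00 + (24,000/680.0)×192 + (680.0/2)×0.28×€101.00 = €2,440,391.67.
Lowest total cost among the candidates is at Q = 680.0.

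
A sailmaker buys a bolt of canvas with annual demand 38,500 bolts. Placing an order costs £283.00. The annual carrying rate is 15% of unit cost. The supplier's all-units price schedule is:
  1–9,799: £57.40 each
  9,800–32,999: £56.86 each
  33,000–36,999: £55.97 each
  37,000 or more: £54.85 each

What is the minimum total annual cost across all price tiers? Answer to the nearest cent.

TC* ≈ £2,223,597.46

Holding cost per unit per year at price C is H = 0.15·C.
Evaluate total cost at each tier's feasible EOQ or, if the EOQ is below the tier, at the tier's minimum quantity.
EOQ at £57.40 = 1590.9 (feasible in tier 1): TC = 38,500×£57.40 + (38,500/1590.9)×283 + (1590.9/2)×0.15×£57.40 = £2,223,597.46.
EOQ at £56.86 = 1598.4 < 9800, so use break Q=9800: TC = 38,500×£56.86 + (38,500/9800.0)×283 + (9800.0/2)×0.15×£56.86 = £2,232,013.89.
EOQ at £55.97 = 1611.1 < 33000, so use break Q=33000: TC = 38,500×£55.97 + (38,500/33000.0)×283 + (33000.0/2)×0.15×£55.97 = £2,293,700.92.
EOQ at £54.85 = 1627.4 < 37000, so use break Q=37000: TC = 38,500×£54.85 + (38,500/37000.0)×283 + (37000.0/2)×0.15×£54.85 = £2,264,228.22.
Lowest total cost among the candidates is at Q = 1590.9.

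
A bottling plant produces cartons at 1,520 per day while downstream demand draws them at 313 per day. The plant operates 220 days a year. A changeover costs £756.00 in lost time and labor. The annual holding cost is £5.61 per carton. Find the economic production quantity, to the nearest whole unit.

Q* ≈ 4,834 cartons

Annual demand D = 313 × 220 = 68,860.
Production build-up factor (1 − d/p) = 1 − 313/1,520 = 0.7941.
Q* = √(2DS / (H(1 − d/p))) = √(2 × 68,860 × 756 / (5.61 × 0.7941)).
= √(104,116,320 / 4.4548) ≈ 4834.440.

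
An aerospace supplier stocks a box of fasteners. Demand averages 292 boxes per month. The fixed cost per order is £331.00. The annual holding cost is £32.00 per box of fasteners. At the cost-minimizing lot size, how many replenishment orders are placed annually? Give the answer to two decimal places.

Annual demand D = 292 × 12 = 3,504.
Q* = √(2DS/H) = √(2 × 3,504 × 331 / 32) ≈ 269.24.
Orders per year = D / Q* = 3,504 / 269.24 ≈ 13.015.

N ≈ 13.01 orders per year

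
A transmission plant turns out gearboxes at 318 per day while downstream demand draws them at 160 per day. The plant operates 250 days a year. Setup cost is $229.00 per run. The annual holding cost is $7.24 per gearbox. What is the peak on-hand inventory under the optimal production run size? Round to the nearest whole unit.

I_max ≈ 1,121 gearboxes

Annual demand D = 160 × 250 = 40,000.
Production build-up factor (1 − d/p) = 1 − 160/318 = 0.4969.
Q* = √(2DS / (H(1 − d/p))) = √(2 × 40,000 × 229 / (7.24 × 0.4969)).
= √(18,320,000 / 3.5972) ≈ 2256.724.
Maximum inventory = Q*(1 − d/p) = 2256.724 × 0.4969 ≈ 1121.265.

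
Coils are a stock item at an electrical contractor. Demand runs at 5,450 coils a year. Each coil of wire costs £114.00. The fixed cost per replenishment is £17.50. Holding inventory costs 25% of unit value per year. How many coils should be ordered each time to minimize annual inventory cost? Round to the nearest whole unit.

Holding cost H = 0.25 × £114.00 = £28.5000 per unit per year.
EOQ = √(2DS / H) = √(2 × 5,450 × 17.5 / 28.5).
= √(190,750 / 28.5) = √6,692.9825 ≈ 81.811.

Q* ≈ 82 coils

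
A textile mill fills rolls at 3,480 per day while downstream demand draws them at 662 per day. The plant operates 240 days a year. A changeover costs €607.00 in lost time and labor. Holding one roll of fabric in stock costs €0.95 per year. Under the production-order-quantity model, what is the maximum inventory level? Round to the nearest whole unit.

I_max ≈ 12,822 rolls

Annual demand D = 662 × 240 = 158,880.
Production build-up factor (1 − d/p) = 1 − 662/3,480 = 0.8098.
Q* = √(2DS / (H(1 − d/p))) = √(2 × 158,880 × 607 / (0.95 × 0.8098)).
= √(192,880,320 / 0.7693) ≈ 15834.388.
Maximum inventory = Q*(1 − d/p) = 15834.388 × 0.8098 ≈ 12822.214.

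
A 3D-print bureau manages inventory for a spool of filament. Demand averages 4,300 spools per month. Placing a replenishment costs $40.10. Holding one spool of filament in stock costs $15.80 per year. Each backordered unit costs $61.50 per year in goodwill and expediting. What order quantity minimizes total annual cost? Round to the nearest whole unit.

Annual demand D = 4,300 × 12 = 51,600.
With planned backorders, Q* = √(2DS/H) · √((H+B)/B).
√(2DS/H) = √(2 × 51,600 × 40.1 / 15.8) = 511.780.
√((H+B)/B) = √((15.8+61.5)/61.5) = 1.1211.
Q* ≈ 573.767.

Q* ≈ 574 spools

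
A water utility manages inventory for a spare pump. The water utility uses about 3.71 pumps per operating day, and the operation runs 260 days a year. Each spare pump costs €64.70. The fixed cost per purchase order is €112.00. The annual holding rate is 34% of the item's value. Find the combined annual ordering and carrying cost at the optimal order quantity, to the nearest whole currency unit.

TC* ≈ €2,180

Annual demand D = 3.71 × 260 = 964.6.
Holding cost H = 0.34 × €64.70 = €21.9980 per unit per year.
Q* = √(2DS/H) = √(2 × 964.6 × 112 / 21.998) ≈ 99.11.
At Q*, ordering cost (D/Q*)S equals holding cost (Q*/2)H, each = √(DSH/2).
Minimum total = √(2DSH) = √(2 × 964.6 × 112 × 21.998) ≈ 2180.164.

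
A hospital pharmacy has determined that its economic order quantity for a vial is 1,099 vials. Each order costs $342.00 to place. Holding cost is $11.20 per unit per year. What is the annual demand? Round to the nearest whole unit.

D ≈ 19,777 vials per year

Invert the EOQ relation Q*² = 2DS/H.
From Q* = √(2DS/H): D = Q*²H / (2S) = 1,099² × 11.2 / (2 × 342) = 19776.858.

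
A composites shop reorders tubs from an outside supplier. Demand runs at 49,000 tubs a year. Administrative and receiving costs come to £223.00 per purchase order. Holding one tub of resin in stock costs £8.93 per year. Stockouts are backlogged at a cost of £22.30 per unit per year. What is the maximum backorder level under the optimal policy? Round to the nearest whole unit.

S* ≈ 529 tubs

With planned backorders, Q* = √(2DS/H) · √((H+B)/B).
√(2DS/H) = √(2 × 49,000 × 223 / 8.93) = 1564.371.
√((H+B)/B) = √((8.93+22.3)/22.3) = 1.1834.
Q* ≈ 1851.285.
S* = Q* · H/(H+B) = 1851.285 × 8.93/31.23 ≈ 529.362.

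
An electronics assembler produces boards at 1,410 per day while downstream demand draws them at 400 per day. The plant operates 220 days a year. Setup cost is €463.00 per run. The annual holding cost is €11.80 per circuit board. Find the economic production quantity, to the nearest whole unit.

Q* ≈ 3,105 boards

Annual demand D = 400 × 220 = 88,000.
Production build-up factor (1 − d/p) = 1 − 400/1,410 = 0.7163.
Q* = √(2DS / (H(1 − d/p))) = √(2 × 88,000 × 463 / (11.8 × 0.7163)).
= √(81,488,000 / 8.4525) ≈ 3104.951.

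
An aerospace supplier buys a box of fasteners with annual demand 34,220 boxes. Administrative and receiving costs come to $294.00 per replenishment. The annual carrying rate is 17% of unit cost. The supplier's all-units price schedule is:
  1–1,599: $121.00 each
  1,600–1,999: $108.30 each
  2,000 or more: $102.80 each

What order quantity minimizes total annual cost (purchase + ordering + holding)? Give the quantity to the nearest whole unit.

Holding cost per unit per year at price C is H = 0.17·C.
Candidates are each tier's EOQ (if it falls in that tier) and each price-break quantity.
EOQ at $121.00 = 989.0 (feasible in tier 1): TC = 34,220×$121.00 + (34,220/989.0)×294 + (989.0/2)×0.17×$121.00 = $4,160,964.44.
EOQ at $108.30 = 1045.4 < 1600, so use break Q=1600: TC = 34,220×$108.30 + (34,220/1600.0)×294 + (1600.0/2)×0.17×$108.30 = $3,727,042.72.
EOQ at $102.80 = 1073.0 < 2000, so use break Q=2000: TC = 34,220×$102.80 + (34,220/2000.0)×294 + (2000.0/2)×0.17×$102.80 = $3,540,322.34.
Lowest total cost is $3,540,322.34 at Q = 2000.0.

Q* ≈ 2,000 boxes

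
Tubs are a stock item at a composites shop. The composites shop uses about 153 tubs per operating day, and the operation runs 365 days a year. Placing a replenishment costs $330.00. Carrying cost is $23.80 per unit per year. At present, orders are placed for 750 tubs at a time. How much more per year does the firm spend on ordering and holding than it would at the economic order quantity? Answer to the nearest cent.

Extra cost ≈ $3,879.01 per year

Annual demand D = 153 × 365 = 55,845.
EOQ = √(2DS/H) = √(2 × 55,845 × 330 / 23.8) ≈ 1244.44.
Cost at Q* = (D/Q*)S + (Q*/2)H = √(2DSH) ≈ $29,617.79.
Cost at Q = 750: (55,845/750)×330 + (750/2)×23.8 = $24,571.80 + $8,925.00 = $33,496.80.
Excess = $33,496.80 − $29,617.79 = $3,879.01.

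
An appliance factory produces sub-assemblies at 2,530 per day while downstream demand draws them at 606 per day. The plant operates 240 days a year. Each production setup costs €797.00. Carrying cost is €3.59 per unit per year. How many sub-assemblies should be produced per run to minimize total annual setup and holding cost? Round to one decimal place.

Q* ≈ 9,215.0 sub-assemblies

Annual demand D = 606 × 240 = 145,440.
Production build-up factor (1 − d/p) = 1 − 606/2,530 = 0.7605.
Q* = √(2DS / (H(1 − d/p))) = √(2 × 145,440 × 797 / (3.59 × 0.7605)).
= √(231,831,360 / 2.7301) ≈ 9215.027.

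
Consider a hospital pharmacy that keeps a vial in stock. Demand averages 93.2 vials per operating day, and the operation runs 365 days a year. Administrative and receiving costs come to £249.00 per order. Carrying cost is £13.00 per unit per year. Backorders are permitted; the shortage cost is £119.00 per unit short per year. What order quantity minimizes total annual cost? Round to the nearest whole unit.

Q* ≈ 1,202 vials

Annual demand D = 93.2 × 365 = 34,018.
With planned backorders, Q* = √(2DS/H) · √((H+B)/B).
√(2DS/H) = √(2 × 34,018 × 249 / 13) = 1141.556.
√((H+B)/B) = √((13+119)/119) = 1.0532.
Q* ≈ 1202.295.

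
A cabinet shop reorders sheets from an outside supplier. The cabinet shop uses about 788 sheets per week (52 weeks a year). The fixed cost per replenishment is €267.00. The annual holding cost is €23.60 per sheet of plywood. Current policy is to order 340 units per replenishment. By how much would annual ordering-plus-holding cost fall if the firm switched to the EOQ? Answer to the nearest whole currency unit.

Annual demand D = 788 × 52 = 40,976.
EOQ = √(2DS/H) = √(2 × 40,976 × 267 / 23.6) ≈ 962.90.
Cost at Q* = (D/Q*)S + (Q*/2)H = √(2DSH) ≈ €22,724.35.
Cost at Q = 340: (40,976/340)×267 + (340/2)×23.6 = €32,178.21 + €4,012.00 = €36,190.21.
Excess = €36,190.21 − €22,724.35 = €13,465.86.

Extra cost ≈ €13,466 per year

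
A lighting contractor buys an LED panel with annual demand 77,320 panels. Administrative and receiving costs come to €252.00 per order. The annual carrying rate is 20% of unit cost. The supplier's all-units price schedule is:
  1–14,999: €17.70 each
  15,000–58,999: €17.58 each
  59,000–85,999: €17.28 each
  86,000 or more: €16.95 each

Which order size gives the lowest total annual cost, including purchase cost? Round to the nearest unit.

Holding cost per unit per year at price C is H = 0.20·C.
For each price level, check whether its EOQ is feasible; otherwise the best quantity at that price is the breakpoint.
EOQ at €17.70 = 3317.9 (feasible in tier 1): TC = 77,320×€17.70 + (77,320/3317.9)×252 + (3317.9/2)×0.20×€17.70 = €1,380,309.27.
EOQ at €17.58 = 3329.2 < 15000, so use break Q=15000: TC = 77,320×€17.58 + (77,320/15000.0)×252 + (15000.0/2)×0.20×€17.58 = €1,386,954.58.
EOQ at €17.28 = 3358.0 < 59000, so use break Q=59000: TC = 77,320×€17.28 + (77,320/59000.0)×252 + (59000.0/2)×0.20×€17.28 = €1,438,371.85.
EOQ at €16.95 = 3390.5 < 86000, so use break Q=86000: TC = 77,320×€16.95 + (77,320/86000.0)×252 + (86000.0/2)×0.20×€16.95 = €1,456,570.57.
Lowest total cost is €1,380,309.27 at Q = 3317.9.

Q* ≈ 3,318 panels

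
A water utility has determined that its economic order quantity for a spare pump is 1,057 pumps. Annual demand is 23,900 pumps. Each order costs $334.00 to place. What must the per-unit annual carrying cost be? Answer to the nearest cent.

H ≈ $14.29

Squaring Q* = √(2DS/H) gives Q*² = 2DS/H.
From Q* = √(2DS/H): H = 2DS / Q*² = 2 × 23,900 × 334 / 1,057² = 14.2897.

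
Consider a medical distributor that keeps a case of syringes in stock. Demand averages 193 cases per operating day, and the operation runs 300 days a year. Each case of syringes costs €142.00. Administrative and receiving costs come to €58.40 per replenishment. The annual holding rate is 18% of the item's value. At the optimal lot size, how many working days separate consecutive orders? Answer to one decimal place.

Annual demand D = 193 × 300 = 57,900.
Holding cost H = 0.18 × €142.00 = €25.5600 per unit per year.
EOQ = √(2DS/H) = √(2 × 57,900 × 58.4 / 25.56) ≈ 514.38.
Cycle time = Q*/D × 300 = 514.38 / 57,900 × 300 ≈ 2.665 days.

T ≈ 2.7 days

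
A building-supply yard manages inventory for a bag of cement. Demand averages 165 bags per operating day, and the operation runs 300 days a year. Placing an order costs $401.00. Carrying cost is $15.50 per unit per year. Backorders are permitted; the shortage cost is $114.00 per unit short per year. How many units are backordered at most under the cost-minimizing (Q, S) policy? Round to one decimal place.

Annual demand D = 165 × 300 = 49,500.
With planned backorders, Q* = √(2DS/H) · √((H+B)/B).
√(2DS/H) = √(2 × 49,500 × 401 / 15.5) = 1600.383.
√((H+B)/B) = √((15.5+114)/114) = 1.0658.
Q* ≈ 1705.715.
S* = Q* · H/(H+B) = 1705.715 × 15.5/129.5 ≈ 204.159.

S* ≈ 204.2 bags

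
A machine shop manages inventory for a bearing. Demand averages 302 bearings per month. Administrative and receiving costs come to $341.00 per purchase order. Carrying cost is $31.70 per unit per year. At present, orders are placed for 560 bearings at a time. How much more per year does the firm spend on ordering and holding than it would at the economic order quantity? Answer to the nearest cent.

Annual demand D = 302 × 12 = 3,624.
EOQ = √(2DS/H) = √(2 × 3,624 × 341 / 31.7) ≈ 279.23.
Cost at Q* = (D/Q*)S + (Q*/2)H = √(2DSH) ≈ $8,851.48.
Cost at Q = 560: (3,624/560)×341 + (560/2)×31.7 = $2,206.76 + $8,876.00 = $11,082.76.
Excess = $11,082.76 − $8,851.48 = $2,231.28.

Extra cost ≈ $2,231.28 per year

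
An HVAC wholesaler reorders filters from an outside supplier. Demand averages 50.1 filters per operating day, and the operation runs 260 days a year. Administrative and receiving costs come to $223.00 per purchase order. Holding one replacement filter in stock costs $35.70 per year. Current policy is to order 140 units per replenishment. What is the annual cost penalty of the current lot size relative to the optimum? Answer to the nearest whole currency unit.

Extra cost ≈ $8,846 per year

Annual demand D = 50.1 × 260 = 13,026.
EOQ = √(2DS/H) = √(2 × 13,026 × 223 / 35.7) ≈ 403.40.
Cost at Q* = (D/Q*)S + (Q*/2)H = √(2DSH) ≈ $14,401.48.
Cost at Q = 140: (13,026/140)×223 + (140/2)×35.7 = $20,748.56 + $2,499.00 = $23,247.56.
Excess = $23,247.56 − $14,401.48 = $8,846.08.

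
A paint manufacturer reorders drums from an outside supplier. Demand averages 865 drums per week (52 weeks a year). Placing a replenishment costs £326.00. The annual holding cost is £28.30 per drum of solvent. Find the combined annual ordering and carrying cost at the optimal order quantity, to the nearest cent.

Annual demand D = 865 × 52 = 44,980.
Q* = √(2DS/H) = √(2 × 44,980 × 326 / 28.3) ≈ 1017.98.
At the optimum the two cost components are equal, so total cost = 2·(Q*/2)H = Q*·H.
Minimum total = √(2DSH) = √(2 × 44,980 × 326 × 28.3) ≈ 28808.904.

TC* ≈ £28,808.90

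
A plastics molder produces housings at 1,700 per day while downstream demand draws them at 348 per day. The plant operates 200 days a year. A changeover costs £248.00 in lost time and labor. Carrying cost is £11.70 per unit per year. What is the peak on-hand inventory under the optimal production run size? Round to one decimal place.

Annual demand D = 348 × 200 = 69,600.
Production build-up factor (1 − d/p) = 1 − 348/1,700 = 0.7953.
Q* = √(2DS / (H(1 − d/p))) = √(2 × 69,600 × 248 / (11.7 × 0.7953)).
= √(34,521,600 / 9.3049) ≈ 1926.144.
Maximum inventory = Q*(1 − d/p) = 1926.144 × 0.7953 ≈ 1531.851.

I_max ≈ 1,531.9 housings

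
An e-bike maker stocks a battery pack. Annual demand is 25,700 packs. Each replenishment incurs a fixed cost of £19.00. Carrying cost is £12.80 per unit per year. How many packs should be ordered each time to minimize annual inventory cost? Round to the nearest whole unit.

EOQ = √(2DS / H) = √(2 × 25,700 × 19 / 12.8).
= √(976,600 / 12.8) = √76,296.875 ≈ 276.219.

Q* ≈ 276 packs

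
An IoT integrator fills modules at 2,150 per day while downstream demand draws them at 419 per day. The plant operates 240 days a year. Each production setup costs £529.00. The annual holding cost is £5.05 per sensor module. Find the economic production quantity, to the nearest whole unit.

Annual demand D = 419 × 240 = 100,560.
Production build-up factor (1 − d/p) = 1 − 419/2,150 = 0.8051.
Q* = √(2DS / (H(1 − d/p))) = √(2 × 100,560 × 529 / (5.05 × 0.8051)).
= √(106,392,480 / 4.0658) ≈ 5115.410.

Q* ≈ 5,115 modules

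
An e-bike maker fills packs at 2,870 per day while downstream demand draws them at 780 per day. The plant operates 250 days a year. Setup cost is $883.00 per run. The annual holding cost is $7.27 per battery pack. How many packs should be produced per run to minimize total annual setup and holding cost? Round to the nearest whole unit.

Annual demand D = 780 × 250 = 195,000.
Production build-up factor (1 − d/p) = 1 − 780/2,870 = 0.7282.
Q* = √(2DS / (H(1 − d/p))) = √(2 × 195,000 × 883 / (7.27 × 0.7282)).
= √(344,370,000 / 5.2942) ≈ 8065.165.

Q* ≈ 8,065 packs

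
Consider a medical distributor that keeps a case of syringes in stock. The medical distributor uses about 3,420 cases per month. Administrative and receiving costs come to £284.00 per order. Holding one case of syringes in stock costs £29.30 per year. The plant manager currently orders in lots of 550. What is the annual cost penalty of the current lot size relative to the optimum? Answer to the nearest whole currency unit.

Extra cost ≈ £3,115 per year

Annual demand D = 3,420 × 12 = 41,040.
EOQ = √(2DS/H) = √(2 × 41,040 × 284 / 29.3) ≈ 891.96.
Cost at Q* = (D/Q*)S + (Q*/2)H = √(2DSH) ≈ £26,134.35.
Cost at Q = 550: (41,040/550)×284 + (550/2)×29.3 = £21,191.56 + £8,057.50 = £29,249.06.
Excess = £29,249.06 − £26,134.35 = £3,114.72.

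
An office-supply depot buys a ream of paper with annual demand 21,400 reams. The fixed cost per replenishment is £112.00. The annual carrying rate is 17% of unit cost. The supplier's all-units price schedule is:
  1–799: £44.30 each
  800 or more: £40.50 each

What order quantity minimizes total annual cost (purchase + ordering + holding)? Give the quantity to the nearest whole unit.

Q* ≈ 834 reams

Holding cost per unit per year at price C is H = 0.17·C.
Candidates are each tier's EOQ (if it falls in that tier) and each price-break quantity.
EOQ at £44.30 = 797.8 (feasible in tier 1): TC = 21,400×£44.30 + (21,400/797.8)×112 + (797.8/2)×0.17×£44.30 = £954,028.38.
EOQ at £40.50 = 834.4 (feasible in tier 2): TC = 21,400×£40.50 + (21,400/834.4)×112 + (834.4/2)×0.17×£40.50 = £872,444.91.
Lowest total cost is £872,444.91 at Q = 834.4.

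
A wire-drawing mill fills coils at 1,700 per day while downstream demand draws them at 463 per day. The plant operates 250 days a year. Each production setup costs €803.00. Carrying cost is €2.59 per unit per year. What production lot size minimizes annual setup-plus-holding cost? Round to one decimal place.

Annual demand D = 463 × 250 = 115,750.
Production build-up factor (1 − d/p) = 1 − 463/1,700 = 0.7276.
Q* = √(2DS / (H(1 − d/p))) = √(2 × 115,750 × 803 / (2.59 × 0.7276)).
= √(185,894,500 / 1.8846) ≈ 9931.686.

Q* ≈ 9,931.7 coils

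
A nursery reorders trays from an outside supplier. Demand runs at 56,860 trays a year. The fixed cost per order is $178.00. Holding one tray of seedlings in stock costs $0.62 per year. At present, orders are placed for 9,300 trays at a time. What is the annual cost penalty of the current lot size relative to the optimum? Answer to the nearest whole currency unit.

EOQ = √(2DS/H) = √(2 × 56,860 × 178 / 0.62) ≈ 5713.90.
Cost at Q* = (D/Q*)S + (Q*/2)H = √(2DSH) ≈ $3,542.62.
Cost at Q = 9,300: (56,860/9,300)×178 + (9,300/2)×0.62 = $1,088.29 + $2,883.00 = $3,971.29.
Excess = $3,971.29 − $3,542.62 = $428.67.

Extra cost ≈ $429 per year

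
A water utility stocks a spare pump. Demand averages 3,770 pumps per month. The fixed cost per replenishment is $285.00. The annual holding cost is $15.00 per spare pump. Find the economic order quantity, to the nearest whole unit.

Annual demand D = 3,770 × 12 = 45,240.
EOQ = √(2DS / H) = √(2 × 45,240 × 285 / 15).
= √(25,786,800 / 15) = √1,719,120 ≈ 1311.152.

Q* ≈ 1,311 pumps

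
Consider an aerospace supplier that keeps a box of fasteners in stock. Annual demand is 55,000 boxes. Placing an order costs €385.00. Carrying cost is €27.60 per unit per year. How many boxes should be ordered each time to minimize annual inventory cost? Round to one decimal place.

EOQ = √(2DS / H) = √(2 × 55,000 × 385 / 27.6).
= √(42,350,000 / 27.6) = √1,534,420.2899 ≈ 1238.717.

Q* ≈ 1,238.7 boxes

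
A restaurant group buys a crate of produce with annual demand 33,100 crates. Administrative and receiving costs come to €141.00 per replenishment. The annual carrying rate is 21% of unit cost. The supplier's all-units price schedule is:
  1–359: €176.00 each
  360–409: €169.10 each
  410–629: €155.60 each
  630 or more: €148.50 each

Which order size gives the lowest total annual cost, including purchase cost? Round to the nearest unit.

Q* ≈ 630 crates

Holding cost per unit per year at price C is H = 0.21·C.
Evaluate total cost at each tier's feasible EOQ or, if the EOQ is below the tier, at the tier's minimum quantity.
Tier 1 (€176.00): EOQ = 502.5 exceeds tier's upper bound 359, so this tier is dominated.
Tier 2 (€169.10): EOQ = 512.7 exceeds tier's upper bound 409, so this tier is dominated.
EOQ at €155.60 = 534.5 (feasible in tier 3): TC = 33,100×€155.60 + (33,100/534.5)×141 + (534.5/2)×0.21×€155.60 = €5,167,824.37.
EOQ at €148.50 = 547.1 < 630, so use break Q=630: TC = 33,100×€148.50 + (33,100/630.0)×141 + (630.0/2)×0.21×€148.50 = €4,932,581.37.
Lowest total cost is €4,932,581.37 at Q = 630.0.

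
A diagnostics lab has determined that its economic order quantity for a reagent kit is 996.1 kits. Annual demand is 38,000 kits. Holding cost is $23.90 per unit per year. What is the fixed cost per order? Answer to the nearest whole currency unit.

The basic EOQ model gives Q* = √(2DS/H); rearrange for the unknown.
From Q* = √(2DS/H): S = Q*²H / (2D) = 996.1² × 23.9 / (2 × 38,000) = 312.0256.

S ≈ $312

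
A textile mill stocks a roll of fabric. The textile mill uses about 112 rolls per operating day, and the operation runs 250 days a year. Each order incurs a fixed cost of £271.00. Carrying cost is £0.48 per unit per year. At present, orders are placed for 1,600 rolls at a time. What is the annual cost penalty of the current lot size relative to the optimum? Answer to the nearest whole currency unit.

Annual demand D = 112 × 250 = 28,000.
EOQ = √(2DS/H) = √(2 × 28,000 × 271 / 0.48) ≈ 5622.87.
Cost at Q* = (D/Q*)S + (Q*/2)H = √(2DSH) ≈ £2,698.98.
Cost at Q = 1,600: (28,000/1,600)×271 + (1,600/2)×0.48 = £4,742.50 + £384.00 = £5,126.50.
Excess = £5,126.50 − £2,698.98 = £2,427.52.

Extra cost ≈ £2,428 per year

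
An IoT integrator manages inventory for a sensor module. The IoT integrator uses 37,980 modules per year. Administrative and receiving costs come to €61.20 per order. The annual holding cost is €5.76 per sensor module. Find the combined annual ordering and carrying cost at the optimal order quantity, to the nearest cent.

TC* ≈ €5,174.63

Q* = √(2DS/H) = √(2 × 37,980 × 61.2 / 5.76) ≈ 898.37.
At Q*, ordering cost (D/Q*)S equals holding cost (Q*/2)H, each = √(DSH/2).
Minimum total = √(2DSH) = √(2 × 37,980 × 61.2 × 5.76) ≈ 5174.632.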